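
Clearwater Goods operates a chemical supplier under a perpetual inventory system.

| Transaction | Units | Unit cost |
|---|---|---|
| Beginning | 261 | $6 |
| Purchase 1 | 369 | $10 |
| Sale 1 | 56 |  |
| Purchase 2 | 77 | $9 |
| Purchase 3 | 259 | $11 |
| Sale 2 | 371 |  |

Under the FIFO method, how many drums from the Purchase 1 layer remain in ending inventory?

Sale 1 (56) [FIFO — oldest first]: 56 @ $6 = $336
Sale 2 (371) [FIFO — oldest first]: 205 @ $6 + 166 @ $10 = $2,890
Total COGS = $336 + $2,890 = $3,226
Ending inventory: 203 @ $10 + 77 @ $9 + 259 @ $11 = $5,572

203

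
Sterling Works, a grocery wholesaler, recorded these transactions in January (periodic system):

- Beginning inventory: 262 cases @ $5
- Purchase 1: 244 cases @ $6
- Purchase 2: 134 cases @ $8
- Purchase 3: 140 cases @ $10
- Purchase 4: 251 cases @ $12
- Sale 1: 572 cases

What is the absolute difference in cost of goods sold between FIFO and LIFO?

FIFO COGS: 262 @ $5 + 244 @ $6 + 66 @ $8 = $3,302
LIFO COGS: 251 @ $12 + 140 @ $10 + 134 @ $8 + 47 @ $6 = $5,766
Difference = |$3,302 − $5,766| = $2,464

$2,464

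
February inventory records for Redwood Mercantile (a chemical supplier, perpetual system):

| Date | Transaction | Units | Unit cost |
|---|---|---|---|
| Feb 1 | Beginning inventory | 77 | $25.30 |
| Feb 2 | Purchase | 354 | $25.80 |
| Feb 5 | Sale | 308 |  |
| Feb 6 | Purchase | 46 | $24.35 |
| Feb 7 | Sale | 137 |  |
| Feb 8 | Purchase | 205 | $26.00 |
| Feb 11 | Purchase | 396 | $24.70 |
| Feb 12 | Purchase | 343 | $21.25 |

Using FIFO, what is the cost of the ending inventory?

Feb 5, 308 sold [FIFO — oldest first]: 77 @ $25.30 + 231 @ $25.80 = $7,907.90
Feb 7, 137 sold [FIFO — oldest first]: 123 @ $25.80 + 14 @ $24.35 = $3,514.30
Total COGS = $7,907.90 + $3,514.30 = $11,422.20
Ending inventory: 32 @ $24.35 + 205 @ $26.00 + 396 @ $24.70 + 343 @ $21.25 = $23,179.15

Ending inventory = $23,179.15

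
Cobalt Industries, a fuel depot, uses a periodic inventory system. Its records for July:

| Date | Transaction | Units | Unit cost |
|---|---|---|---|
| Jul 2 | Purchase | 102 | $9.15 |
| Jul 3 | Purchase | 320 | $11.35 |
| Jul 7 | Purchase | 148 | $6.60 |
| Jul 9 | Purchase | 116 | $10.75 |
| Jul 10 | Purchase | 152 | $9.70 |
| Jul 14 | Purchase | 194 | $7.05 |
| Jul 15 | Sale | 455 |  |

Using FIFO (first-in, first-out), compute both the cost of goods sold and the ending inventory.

COGS = $4,783.10; ending inventory = $4,848.10

Jul 15, 455 sold [FIFO — oldest first]: 102 @ $9.15 + 320 @ $11.35 + 33 @ $6.60 = $4,783.10
Ending inventory: 115 @ $6.60 + 116 @ $10.75 + 152 @ $9.70 + 194 @ $7.05 = $4,848.10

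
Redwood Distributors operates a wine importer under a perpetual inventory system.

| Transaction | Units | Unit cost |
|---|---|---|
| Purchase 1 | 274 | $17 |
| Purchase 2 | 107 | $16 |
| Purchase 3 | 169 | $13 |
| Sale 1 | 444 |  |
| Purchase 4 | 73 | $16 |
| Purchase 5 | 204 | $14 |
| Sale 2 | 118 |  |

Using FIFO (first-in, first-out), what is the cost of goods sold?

COGS = $8,759

Sale 1 (444) [FIFO — oldest first]: 274 @ $17 + 107 @ $16 + 63 @ $13 = $7,189
Sale 2 (118) [FIFO — oldest first]: 106 @ $13 + 12 @ $16 = $1,570
Total COGS = $7,189 + $1,570 = $8,759
Ending inventory: 61 @ $16 + 204 @ $14 = $3,832
Check: goods available $12,591 = COGS $8,759 + ending $3,832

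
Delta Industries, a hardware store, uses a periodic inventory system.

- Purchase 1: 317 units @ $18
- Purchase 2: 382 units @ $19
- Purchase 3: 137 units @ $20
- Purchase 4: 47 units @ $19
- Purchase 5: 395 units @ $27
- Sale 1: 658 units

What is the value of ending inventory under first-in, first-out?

Sale 1 (658) [FIFO — oldest first]: 317 @ $18 + 341 @ $19 = $12,185
Ending inventory: 41 @ $19 + 137 @ $20 + 47 @ $19 + 395 @ $27 = $15,077
Check: goods available $27,262 = COGS $12,185 + ending $15,077

Ending inventory = $15,077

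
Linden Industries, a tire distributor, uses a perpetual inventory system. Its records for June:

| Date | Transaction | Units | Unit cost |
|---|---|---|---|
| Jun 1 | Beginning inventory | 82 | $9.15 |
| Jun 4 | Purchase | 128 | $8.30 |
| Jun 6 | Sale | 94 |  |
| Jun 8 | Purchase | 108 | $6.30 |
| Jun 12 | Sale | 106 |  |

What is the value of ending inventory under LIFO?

Jun 6, 94 sold [LIFO — newest first]: 94 @ $8.30 = $780.20
Jun 12, 106 sold [LIFO — newest first]: 106 @ $6.30 = $667.80
Total COGS = $780.20 + $667.80 = $1,448.00
Ending inventory: 82 @ $9.15 + 34 @ $8.30 + 2 @ $6.30 = $1,045.10

Ending inventory = $1,045.10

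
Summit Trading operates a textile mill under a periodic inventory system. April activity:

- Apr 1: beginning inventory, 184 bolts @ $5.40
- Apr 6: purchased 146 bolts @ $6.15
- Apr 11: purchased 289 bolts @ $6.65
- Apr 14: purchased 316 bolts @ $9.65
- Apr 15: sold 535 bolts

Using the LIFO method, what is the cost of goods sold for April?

COGS = $4,505.75

Apr 15, 535 sold [LIFO — newest first]: 316 @ $9.65 + 219 @ $6.65 = $4,505.75
Ending inventory: 184 @ $5.40 + 146 @ $6.15 + 70 @ $6.65 = $2,357.00
Check: goods available $6,862.75 = COGS $4,505.75 + ending $2,357.00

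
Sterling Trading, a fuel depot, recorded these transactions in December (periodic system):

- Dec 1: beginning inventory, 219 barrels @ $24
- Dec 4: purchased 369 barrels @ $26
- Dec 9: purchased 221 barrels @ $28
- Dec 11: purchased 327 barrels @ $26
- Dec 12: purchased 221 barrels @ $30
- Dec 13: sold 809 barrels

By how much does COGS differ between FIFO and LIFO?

$1,322

FIFO COGS: 219 @ $24 + 369 @ $26 + 221 @ $28 = $21,038
LIFO COGS: 221 @ $30 + 327 @ $26 + 221 @ $28 + 40 @ $26 = $22,360
Difference = |$21,038 − $22,360| = $1,322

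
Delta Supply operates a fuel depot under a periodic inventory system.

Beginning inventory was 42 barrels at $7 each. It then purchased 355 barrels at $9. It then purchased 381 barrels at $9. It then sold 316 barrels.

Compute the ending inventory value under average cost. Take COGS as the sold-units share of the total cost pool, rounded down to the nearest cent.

Ending inventory = $4,108.12

Sale 1, sell 316: 316/778 × $6,918.00 → $2,809.88
Ending inventory (cost pool remaining) = $4,108.12
Check: goods available $6,918.00 = COGS $2,809.88 + ending $4,108.12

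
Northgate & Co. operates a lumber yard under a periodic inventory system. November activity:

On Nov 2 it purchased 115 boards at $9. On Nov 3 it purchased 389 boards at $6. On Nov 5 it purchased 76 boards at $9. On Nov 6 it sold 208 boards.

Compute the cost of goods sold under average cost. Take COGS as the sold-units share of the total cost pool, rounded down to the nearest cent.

Nov 6, sell 208: 208/580 × $4,053.00 → $1,453.48
Ending inventory (cost pool remaining) = $2,599.52
Check: goods available $4,053.00 = COGS $1,453.48 + ending $2,599.52

COGS = $1,453.48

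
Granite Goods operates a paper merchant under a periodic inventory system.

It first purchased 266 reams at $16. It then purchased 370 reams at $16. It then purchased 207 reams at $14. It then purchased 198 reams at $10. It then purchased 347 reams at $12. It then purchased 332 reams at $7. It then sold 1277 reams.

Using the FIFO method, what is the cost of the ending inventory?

Sale 1 (1277) [FIFO — oldest first]: 266 @ $16 + 370 @ $16 + 207 @ $14 + 198 @ $10 + 236 @ $12 = $17,886
Ending inventory: 111 @ $12 + 332 @ $7 = $3,656

Ending inventory = $3,656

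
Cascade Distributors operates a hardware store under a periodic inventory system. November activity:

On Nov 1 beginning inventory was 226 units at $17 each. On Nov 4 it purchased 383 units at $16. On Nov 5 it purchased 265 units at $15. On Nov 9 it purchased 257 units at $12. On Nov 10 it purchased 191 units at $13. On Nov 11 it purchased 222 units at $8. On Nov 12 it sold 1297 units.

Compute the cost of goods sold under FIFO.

COGS = $19,187

Nov 12, 1297 sold [FIFO — oldest first]: 226 @ $17 + 383 @ $16 + 265 @ $15 + 257 @ $12 + 166 @ $13 = $19,187
Ending inventory: 25 @ $13 + 222 @ $8 = $2,101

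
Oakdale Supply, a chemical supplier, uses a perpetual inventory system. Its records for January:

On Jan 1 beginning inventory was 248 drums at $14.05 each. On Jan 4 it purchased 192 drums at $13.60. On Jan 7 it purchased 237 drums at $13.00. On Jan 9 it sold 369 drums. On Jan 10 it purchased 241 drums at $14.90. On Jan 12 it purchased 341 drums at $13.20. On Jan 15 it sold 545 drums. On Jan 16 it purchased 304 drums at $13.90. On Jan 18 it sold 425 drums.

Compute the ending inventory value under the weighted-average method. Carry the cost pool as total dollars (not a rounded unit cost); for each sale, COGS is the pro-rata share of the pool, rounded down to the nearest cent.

Ending inventory = $3,099.69

After Jan 1: 248 on hand, pool $3,484.40 (≈ $14.0500 each)
After Jan 4: 440 on hand, pool $6,095.60 (≈ $13.8536 each)
After Jan 7: 677 on hand, pool $9,176.60 (≈ $13.5548 each)
Jan 9, sell 369: 369/677 × $9,176.60 → $5,001.72
After Jan 10: 549 on hand, pool $7,765.78 (≈ $14.1453 each)
After Jan 12: 890 on hand, pool $12,266.98 (≈ $13.7831 each)
Jan 15, sell 545: 545/890 × $12,266.98 → $7,511.80
After Jan 16: 649 on hand, pool $8,980.78 (≈ $13.8379 each)
Jan 18, sell 425: 425/649 × $8,980.78 → $5,881.09
Total COGS = $5,001.72 + $7,511.80 + $5,881.09 = $18,394.61
Ending inventory (cost pool remaining) = $3,099.69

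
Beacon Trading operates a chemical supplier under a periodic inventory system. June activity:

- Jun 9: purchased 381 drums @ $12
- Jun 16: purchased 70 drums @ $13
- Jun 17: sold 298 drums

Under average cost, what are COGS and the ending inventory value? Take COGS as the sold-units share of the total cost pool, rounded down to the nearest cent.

Jun 17, sell 298: 298/451 × $5,482.00 → $3,622.25
Ending inventory (cost pool remaining) = $1,859.75
Check: goods available $5,482.00 = COGS $3,622.25 + ending $1,859.75

COGS = $3,622.25; ending inventory = $1,859.75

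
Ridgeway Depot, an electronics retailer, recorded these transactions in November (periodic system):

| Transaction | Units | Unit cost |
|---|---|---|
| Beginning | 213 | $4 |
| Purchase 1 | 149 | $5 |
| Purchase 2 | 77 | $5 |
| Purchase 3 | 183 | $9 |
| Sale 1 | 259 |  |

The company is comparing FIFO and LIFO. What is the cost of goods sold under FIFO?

FIFO COGS: 213 @ $4 + 46 @ $5 = $1,082
LIFO COGS: 183 @ $9 + 76 @ $5 = $2,027

COGS = $1,082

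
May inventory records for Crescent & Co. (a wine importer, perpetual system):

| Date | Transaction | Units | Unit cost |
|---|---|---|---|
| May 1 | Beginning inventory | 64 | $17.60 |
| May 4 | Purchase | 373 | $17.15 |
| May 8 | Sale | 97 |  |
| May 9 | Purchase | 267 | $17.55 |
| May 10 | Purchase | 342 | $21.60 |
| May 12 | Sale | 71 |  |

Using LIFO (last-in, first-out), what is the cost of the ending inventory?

May 8, 97 sold [LIFO — newest first]: 97 @ $17.15 = $1,663.55
May 12, 71 sold [LIFO — newest first]: 71 @ $21.60 = $1,533.60
Total COGS = $1,663.55 + $1,533.60 = $3,197.15
Ending inventory: 64 @ $17.60 + 276 @ $17.15 + 267 @ $17.55 + 271 @ $21.60 = $16,399.25

Ending inventory = $16,399.25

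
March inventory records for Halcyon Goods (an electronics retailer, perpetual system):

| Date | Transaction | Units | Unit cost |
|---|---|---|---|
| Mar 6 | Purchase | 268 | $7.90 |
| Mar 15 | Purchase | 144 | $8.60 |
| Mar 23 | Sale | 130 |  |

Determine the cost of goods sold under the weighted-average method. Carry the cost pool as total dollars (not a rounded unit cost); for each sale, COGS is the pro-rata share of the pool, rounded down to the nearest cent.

COGS = $1,058.80

After Mar 6: 268 on hand, pool $2,117.20 (≈ $7.9000 each)
After Mar 15: 412 on hand, pool $3,355.60 (≈ $8.1447 each)
Mar 23, sell 130: 130/412 × $3,355.60 → $1,058.80
Ending inventory (cost pool remaining) = $2,296.80
Check: goods available $3,355.60 = COGS $1,058.80 + ending $2,296.80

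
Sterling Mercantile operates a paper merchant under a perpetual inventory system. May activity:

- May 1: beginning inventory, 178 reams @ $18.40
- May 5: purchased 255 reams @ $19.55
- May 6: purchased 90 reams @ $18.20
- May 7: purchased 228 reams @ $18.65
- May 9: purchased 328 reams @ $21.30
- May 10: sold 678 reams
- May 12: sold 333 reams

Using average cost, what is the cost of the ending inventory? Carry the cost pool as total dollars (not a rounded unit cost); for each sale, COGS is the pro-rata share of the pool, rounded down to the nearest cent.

Ending inventory = $1,332.09

After May 1: 178 on hand, pool $3,275.20 (≈ $18.4000 each)
After May 5: 433 on hand, pool $8,260.45 (≈ $19.0773 each)
After May 6: 523 on hand, pool $9,898.45 (≈ $18.9263 each)
After May 7: 751 on hand, pool $14,150.65 (≈ $18.8424 each)
After May 9: 1079 on hand, pool $21,137.05 (≈ $19.5895 each)
May 10, sell 678: 678/1079 × $21,137.05 → $13,281.66
May 12, sell 333: 333/401 × $7,855.39 → $6,523.30
Total COGS = $13,281.66 + $6,523.30 = $19,804.96
Ending inventory (cost pool remaining) = $1,332.09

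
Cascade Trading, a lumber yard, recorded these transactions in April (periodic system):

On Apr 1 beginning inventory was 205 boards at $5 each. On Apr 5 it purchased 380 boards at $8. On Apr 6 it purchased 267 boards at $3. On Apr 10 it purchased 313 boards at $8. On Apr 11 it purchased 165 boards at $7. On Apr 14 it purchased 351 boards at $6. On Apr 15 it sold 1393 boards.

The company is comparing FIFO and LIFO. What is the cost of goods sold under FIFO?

FIFO COGS: 205 @ $5 + 380 @ $8 + 267 @ $3 + 313 @ $8 + 165 @ $7 + 63 @ $6 = $8,903
LIFO COGS: 351 @ $6 + 165 @ $7 + 313 @ $8 + 267 @ $3 + 297 @ $8 = $8,942

COGS = $8,903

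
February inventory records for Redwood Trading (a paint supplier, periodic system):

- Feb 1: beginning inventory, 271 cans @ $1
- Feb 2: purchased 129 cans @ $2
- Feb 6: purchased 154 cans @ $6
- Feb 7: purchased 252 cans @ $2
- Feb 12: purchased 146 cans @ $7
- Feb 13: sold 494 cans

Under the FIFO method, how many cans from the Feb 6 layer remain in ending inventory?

60

Feb 13, 494 sold [FIFO — oldest first]: 271 @ $1 + 129 @ $2 + 94 @ $6 = $1,093
Ending inventory: 60 @ $6 + 252 @ $2 + 146 @ $7 = $1,886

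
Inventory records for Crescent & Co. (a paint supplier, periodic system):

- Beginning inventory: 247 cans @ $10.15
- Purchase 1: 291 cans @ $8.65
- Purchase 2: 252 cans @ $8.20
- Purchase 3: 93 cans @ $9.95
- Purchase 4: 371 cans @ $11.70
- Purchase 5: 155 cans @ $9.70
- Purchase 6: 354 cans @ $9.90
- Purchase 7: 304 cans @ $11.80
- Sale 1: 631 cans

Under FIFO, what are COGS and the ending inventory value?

COGS = $5,786.80; ending inventory = $15,165.15

Sale 1 (631) [FIFO — oldest first]: 247 @ $10.15 + 291 @ $8.65 + 93 @ $8.20 = $5,786.80
Ending inventory: 159 @ $8.20 + 93 @ $9.95 + 371 @ $11.70 + 155 @ $9.70 + 354 @ $9.90 + 304 @ $11.80 = $15,165.15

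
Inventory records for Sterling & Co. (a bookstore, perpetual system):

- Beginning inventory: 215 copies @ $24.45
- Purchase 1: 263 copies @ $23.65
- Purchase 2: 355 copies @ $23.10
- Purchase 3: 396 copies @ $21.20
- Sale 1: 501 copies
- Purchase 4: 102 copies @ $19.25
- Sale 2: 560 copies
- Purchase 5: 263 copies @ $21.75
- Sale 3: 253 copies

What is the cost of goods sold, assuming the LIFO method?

COGS = $28,981.15

Sale 1 (501) [LIFO — newest first]: 396 @ $21.20 + 105 @ $23.10 = $10,820.70
Sale 2 (560) [LIFO — newest first]: 102 @ $19.25 + 250 @ $23.10 + 208 @ $23.65 = $12,657.70
Sale 3 (253) [LIFO — newest first]: 253 @ $21.75 = $5,502.75
Total COGS = $10,820.70 + $12,657.70 + $5,502.75 = $28,981.15
Ending inventory: 215 @ $24.45 + 55 @ $23.65 + 10 @ $21.75 = $6,775.00
Check: goods available $35,756.15 = COGS $28,981.15 + ending $6,775.00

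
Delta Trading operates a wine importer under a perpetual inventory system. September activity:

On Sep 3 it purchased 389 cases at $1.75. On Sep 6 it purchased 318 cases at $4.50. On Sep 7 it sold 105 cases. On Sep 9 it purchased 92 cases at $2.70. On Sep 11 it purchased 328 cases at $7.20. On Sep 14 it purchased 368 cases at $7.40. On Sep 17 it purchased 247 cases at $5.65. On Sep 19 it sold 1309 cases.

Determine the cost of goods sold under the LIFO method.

COGS = $8,266.50

Sep 7, 105 sold [LIFO — newest first]: 105 @ $4.50 = $472.50
Sep 19, 1309 sold [LIFO — newest first]: 247 @ $5.65 + 368 @ $7.40 + 328 @ $7.20 + 92 @ $2.70 + 213 @ $4.50 + 61 @ $1.75 = $7,794.00
Total COGS = $472.50 + $7,794.00 = $8,266.50
Ending inventory: 328 @ $1.75 = $574.00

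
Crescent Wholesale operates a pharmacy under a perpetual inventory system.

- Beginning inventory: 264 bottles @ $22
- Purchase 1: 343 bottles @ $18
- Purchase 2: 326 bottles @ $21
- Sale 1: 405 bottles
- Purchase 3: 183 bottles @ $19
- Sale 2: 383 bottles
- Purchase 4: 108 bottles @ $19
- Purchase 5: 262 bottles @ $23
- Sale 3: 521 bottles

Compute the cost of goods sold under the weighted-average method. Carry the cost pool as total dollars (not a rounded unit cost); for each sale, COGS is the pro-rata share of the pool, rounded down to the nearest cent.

COGS = $26,681.35

After Beginning: 264 on hand, pool $5,808.00 (≈ $22.0000 each)
After Purchase 1: 607 on hand, pool $11,982.00 (≈ $19.7397 each)
After Purchase 2: 933 on hand, pool $18,828.00 (≈ $20.1801 each)
Sale 1, sell 405: 405/933 × $18,828.00 → $8,172.92
After Purchase 3: 711 on hand, pool $14,132.08 (≈ $19.8763 each)
Sale 2, sell 383: 383/711 × $14,132.08 → $7,612.63
After Purchase 4: 436 on hand, pool $8,571.45 (≈ $19.6593 each)
After Purchase 5: 698 on hand, pool $14,597.45 (≈ $20.9133 each)
Sale 3, sell 521: 521/698 × $14,597.45 → $10,895.80
Total COGS = $8,172.92 + $7,612.63 + $10,895.80 = $26,681.35
Ending inventory (cost pool remaining) = $3,701.65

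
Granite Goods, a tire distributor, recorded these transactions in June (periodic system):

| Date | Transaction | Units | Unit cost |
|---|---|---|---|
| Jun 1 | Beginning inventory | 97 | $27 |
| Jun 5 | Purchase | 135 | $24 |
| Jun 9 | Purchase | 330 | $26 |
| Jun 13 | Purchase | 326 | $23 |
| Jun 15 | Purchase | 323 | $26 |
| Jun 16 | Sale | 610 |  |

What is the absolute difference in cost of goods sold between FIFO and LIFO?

$544

FIFO COGS: 97 @ $27 + 135 @ $24 + 330 @ $26 + 48 @ $23 = $15,543
LIFO COGS: 323 @ $26 + 287 @ $23 = $14,999
Difference = |$15,543 − $14,999| = $544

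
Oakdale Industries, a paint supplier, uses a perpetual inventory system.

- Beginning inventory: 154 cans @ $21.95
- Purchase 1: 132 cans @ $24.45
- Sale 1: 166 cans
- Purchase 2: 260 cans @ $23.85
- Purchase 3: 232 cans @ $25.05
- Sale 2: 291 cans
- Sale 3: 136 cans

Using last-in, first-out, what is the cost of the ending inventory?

Ending inventory = $4,184.25

Sale 1 (166) [LIFO — newest first]: 132 @ $24.45 + 34 @ $21.95 = $3,973.70
Sale 2 (291) [LIFO — newest first]: 232 @ $25.05 + 59 @ $23.85 = $7,218.75
Sale 3 (136) [LIFO — newest first]: 136 @ $23.85 = $3,243.60
Total COGS = $3,973.70 + $7,218.75 + $3,243.60 = $14,436.05
Ending inventory: 120 @ $21.95 + 65 @ $23.85 = $4,184.25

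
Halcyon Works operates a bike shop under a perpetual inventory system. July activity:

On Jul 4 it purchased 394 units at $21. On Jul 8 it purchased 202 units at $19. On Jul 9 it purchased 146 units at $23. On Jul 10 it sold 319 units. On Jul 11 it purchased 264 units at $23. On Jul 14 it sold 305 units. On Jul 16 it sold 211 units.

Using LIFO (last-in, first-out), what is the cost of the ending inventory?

Ending inventory = $3,591

Jul 10, 319 sold [LIFO — newest first]: 146 @ $23 + 173 @ $19 = $6,645
Jul 14, 305 sold [LIFO — newest first]: 264 @ $23 + 29 @ $19 + 12 @ $21 = $6,875
Jul 16, 211 sold [LIFO — newest first]: 211 @ $21 = $4,431
Total COGS = $6,645 + $6,875 + $4,431 = $17,951
Ending inventory: 171 @ $21 = $3,591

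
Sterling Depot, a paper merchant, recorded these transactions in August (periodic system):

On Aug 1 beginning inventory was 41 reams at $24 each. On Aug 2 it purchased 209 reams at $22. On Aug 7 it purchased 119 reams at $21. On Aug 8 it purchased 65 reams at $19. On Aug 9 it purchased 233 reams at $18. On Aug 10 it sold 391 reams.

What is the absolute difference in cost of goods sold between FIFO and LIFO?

FIFO COGS: 41 @ $24 + 209 @ $22 + 119 @ $21 + 22 @ $19 = $8,499
LIFO COGS: 233 @ $18 + 65 @ $19 + 93 @ $21 = $7,382
Difference = |$8,499 − $7,382| = $1,117

$1,117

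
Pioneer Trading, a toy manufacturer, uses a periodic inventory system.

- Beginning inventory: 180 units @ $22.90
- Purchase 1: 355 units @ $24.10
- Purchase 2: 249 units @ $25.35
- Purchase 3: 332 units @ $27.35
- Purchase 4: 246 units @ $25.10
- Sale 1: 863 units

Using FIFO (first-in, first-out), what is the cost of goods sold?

COGS = $21,150.30

Sale 1 (863) [FIFO — oldest first]: 180 @ $22.90 + 355 @ $24.10 + 249 @ $25.35 + 79 @ $27.35 = $21,150.30
Ending inventory: 253 @ $27.35 + 246 @ $25.10 = $13,094.15
Check: goods available $34,244.45 = COGS $21,150.30 + ending $13,094.15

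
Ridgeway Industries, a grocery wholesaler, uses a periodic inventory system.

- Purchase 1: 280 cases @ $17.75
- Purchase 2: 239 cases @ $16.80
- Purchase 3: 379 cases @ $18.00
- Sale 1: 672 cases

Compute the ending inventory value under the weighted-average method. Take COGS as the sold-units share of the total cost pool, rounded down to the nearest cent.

Sale 1, sell 672: 672/898 × $15,807.20 → $11,828.99
Ending inventory (cost pool remaining) = $3,978.21

Ending inventory = $3,978.21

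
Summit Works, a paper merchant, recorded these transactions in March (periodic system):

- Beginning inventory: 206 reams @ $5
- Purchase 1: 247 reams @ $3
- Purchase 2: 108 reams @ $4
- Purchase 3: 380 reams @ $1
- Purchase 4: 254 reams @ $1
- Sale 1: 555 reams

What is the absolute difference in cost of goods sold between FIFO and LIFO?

$1,624

FIFO COGS: 206 @ $5 + 247 @ $3 + 102 @ $4 = $2,179
LIFO COGS: 254 @ $1 + 301 @ $1 = $555
Difference = |$2,179 − $555| = $1,624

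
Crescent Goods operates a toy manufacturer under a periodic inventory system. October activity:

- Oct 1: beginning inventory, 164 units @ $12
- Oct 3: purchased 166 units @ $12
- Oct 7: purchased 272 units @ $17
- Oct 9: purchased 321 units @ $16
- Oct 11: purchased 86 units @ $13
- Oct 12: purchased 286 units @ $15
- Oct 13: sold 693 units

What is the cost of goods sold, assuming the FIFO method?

Oct 13, 693 sold [FIFO — oldest first]: 164 @ $12 + 166 @ $12 + 272 @ $17 + 91 @ $16 = $10,040
Ending inventory: 230 @ $16 + 86 @ $13 + 286 @ $15 = $9,088
Check: goods available $19,128 = COGS $10,040 + ending $9,088

COGS = $10,040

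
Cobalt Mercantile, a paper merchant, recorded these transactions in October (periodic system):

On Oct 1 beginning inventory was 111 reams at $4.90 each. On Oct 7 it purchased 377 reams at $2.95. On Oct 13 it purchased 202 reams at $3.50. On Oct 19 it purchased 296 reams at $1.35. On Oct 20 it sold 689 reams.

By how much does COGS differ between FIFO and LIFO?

FIFO COGS: 111 @ $4.90 + 377 @ $2.95 + 201 @ $3.50 = $2,359.55
LIFO COGS: 296 @ $1.35 + 202 @ $3.50 + 191 @ $2.95 = $1,670.05
Difference = |$2,359.55 − $1,670.05| = $689.50

$689.50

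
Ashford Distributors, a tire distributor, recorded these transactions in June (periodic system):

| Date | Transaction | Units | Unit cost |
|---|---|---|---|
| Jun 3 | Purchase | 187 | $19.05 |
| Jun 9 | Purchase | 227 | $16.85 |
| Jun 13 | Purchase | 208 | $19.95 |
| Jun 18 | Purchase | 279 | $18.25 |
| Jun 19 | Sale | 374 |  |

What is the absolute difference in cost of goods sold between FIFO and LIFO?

FIFO COGS: 187 @ $19.05 + 187 @ $16.85 = $6,713.30
LIFO COGS: 279 @ $18.25 + 95 @ $19.95 = $6,987.00
Difference = |$6,713.30 − $6,987.00| = $273.70

$273.70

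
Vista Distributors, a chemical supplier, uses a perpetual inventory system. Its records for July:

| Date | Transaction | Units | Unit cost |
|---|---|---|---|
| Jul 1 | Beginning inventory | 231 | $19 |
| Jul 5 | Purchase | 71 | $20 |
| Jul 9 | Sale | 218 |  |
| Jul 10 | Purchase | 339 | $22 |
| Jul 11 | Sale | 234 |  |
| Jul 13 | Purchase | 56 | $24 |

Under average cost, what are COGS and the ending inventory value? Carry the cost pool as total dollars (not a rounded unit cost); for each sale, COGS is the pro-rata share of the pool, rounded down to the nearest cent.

After Jul 1: 231 on hand, pool $4,389.00 (≈ $19.0000 each)
After Jul 5: 302 on hand, pool $5,809.00 (≈ $19.2351 each)
Jul 9, sell 218: 218/302 × $5,809.00 → $4,193.25
After Jul 10: 423 on hand, pool $9,073.75 (≈ $21.4509 each)
Jul 11, sell 234: 234/423 × $9,073.75 → $5,019.52
After Jul 13: 245 on hand, pool $5,398.23 (≈ $22.0336 each)
Total COGS = $4,193.25 + $5,019.52 = $9,212.77
Ending inventory (cost pool remaining) = $5,398.23

COGS = $9,212.77; ending inventory = $5,398.23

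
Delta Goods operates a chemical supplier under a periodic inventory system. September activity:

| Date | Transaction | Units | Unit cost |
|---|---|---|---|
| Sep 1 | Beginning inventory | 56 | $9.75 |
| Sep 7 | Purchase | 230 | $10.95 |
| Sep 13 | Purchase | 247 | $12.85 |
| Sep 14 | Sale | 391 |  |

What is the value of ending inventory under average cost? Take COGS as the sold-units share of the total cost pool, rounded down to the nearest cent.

Sep 14, sell 391: 391/533 × $6,238.45 → $4,576.42
Ending inventory (cost pool remaining) = $1,662.03
Check: goods available $6,238.45 = COGS $4,576.42 + ending $1,662.03

Ending inventory = $1,662.03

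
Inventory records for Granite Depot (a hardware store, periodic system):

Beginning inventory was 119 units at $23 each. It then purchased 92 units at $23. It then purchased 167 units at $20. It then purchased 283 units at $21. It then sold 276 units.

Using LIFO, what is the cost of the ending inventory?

Sale 1 (276) [LIFO — newest first]: 276 @ $21 = $5,796
Ending inventory: 119 @ $23 + 92 @ $23 + 167 @ $20 + 7 @ $21 = $8,340
Check: goods available $14,136 = COGS $5,796 + ending $8,340

Ending inventory = $8,340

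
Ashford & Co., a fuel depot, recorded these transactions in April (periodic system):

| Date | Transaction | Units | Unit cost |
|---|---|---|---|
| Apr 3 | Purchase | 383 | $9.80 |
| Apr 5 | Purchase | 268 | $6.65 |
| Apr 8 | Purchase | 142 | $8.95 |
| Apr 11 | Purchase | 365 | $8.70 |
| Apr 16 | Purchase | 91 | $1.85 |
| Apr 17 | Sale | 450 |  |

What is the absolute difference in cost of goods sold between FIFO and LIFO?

$907.30

FIFO COGS: 383 @ $9.80 + 67 @ $6.65 = $4,198.95
LIFO COGS: 91 @ $1.85 + 359 @ $8.70 = $3,291.65
Difference = |$4,198.95 − $3,291.65| = $907.30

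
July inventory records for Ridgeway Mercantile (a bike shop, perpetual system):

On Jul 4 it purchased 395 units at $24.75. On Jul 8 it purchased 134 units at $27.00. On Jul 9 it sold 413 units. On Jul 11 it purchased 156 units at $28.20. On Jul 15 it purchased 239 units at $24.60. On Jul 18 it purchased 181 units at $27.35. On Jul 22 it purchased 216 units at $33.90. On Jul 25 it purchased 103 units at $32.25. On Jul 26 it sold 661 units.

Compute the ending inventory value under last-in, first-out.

Jul 9, 413 sold [LIFO — newest first]: 134 @ $27.00 + 279 @ $24.75 = $10,523.25
Jul 26, 661 sold [LIFO — newest first]: 103 @ $32.25 + 216 @ $33.90 + 181 @ $27.35 + 161 @ $24.60 = $19,555.10
Total COGS = $10,523.25 + $19,555.10 = $30,078.35
Ending inventory: 116 @ $24.75 + 156 @ $28.20 + 78 @ $24.60 = $9,189.00

Ending inventory = $9,189.00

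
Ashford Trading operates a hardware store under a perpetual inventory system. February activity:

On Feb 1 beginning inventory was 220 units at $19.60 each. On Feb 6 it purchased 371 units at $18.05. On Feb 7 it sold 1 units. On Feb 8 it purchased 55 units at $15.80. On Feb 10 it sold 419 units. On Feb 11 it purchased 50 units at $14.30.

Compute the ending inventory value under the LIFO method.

Ending inventory = $5,135.30

Feb 7, 1 sold [LIFO — newest first]: 1 @ $18.05 = $18.05
Feb 10, 419 sold [LIFO — newest first]: 55 @ $15.80 + 364 @ $18.05 = $7,439.20
Total COGS = $18.05 + $7,439.20 = $7,457.25
Ending inventory: 220 @ $19.60 + 6 @ $18.05 + 50 @ $14.30 = $5,135.30
Check: goods available $12,592.55 = COGS $7,457.25 + ending $5,135.30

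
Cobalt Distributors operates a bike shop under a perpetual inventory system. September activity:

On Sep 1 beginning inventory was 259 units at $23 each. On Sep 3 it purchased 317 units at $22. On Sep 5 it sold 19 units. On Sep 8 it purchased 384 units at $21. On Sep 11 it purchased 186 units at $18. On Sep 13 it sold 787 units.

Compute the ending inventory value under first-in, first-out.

Sep 5, 19 sold [FIFO — oldest first]: 19 @ $23 = $437
Sep 13, 787 sold [FIFO — oldest first]: 240 @ $23 + 317 @ $22 + 230 @ $21 = $17,324
Total COGS = $437 + $17,324 = $17,761
Ending inventory: 154 @ $21 + 186 @ $18 = $6,582

Ending inventory = $6,582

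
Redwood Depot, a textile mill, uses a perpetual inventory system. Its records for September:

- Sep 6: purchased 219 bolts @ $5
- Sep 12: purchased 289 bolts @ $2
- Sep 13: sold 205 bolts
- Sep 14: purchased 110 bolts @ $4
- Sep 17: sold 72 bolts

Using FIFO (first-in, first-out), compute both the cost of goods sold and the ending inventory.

COGS = $1,211; ending inventory = $902

Sep 13, 205 sold [FIFO — oldest first]: 205 @ $5 = $1,025
Sep 17, 72 sold [FIFO — oldest first]: 14 @ $5 + 58 @ $2 = $186
Total COGS = $1,025 + $186 = $1,211
Ending inventory: 231 @ $2 + 110 @ $4 = $902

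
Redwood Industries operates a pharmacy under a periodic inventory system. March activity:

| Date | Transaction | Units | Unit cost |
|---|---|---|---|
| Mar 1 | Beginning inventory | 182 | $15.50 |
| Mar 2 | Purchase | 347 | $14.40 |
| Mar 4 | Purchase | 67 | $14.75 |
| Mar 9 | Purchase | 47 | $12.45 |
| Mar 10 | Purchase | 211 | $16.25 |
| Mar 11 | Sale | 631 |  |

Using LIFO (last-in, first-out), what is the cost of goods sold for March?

Mar 11, 631 sold [LIFO — newest first]: 211 @ $16.25 + 47 @ $12.45 + 67 @ $14.75 + 306 @ $14.40 = $9,408.55
Ending inventory: 182 @ $15.50 + 41 @ $14.40 = $3,411.40
Check: goods available $12,819.95 = COGS $9,408.55 + ending $3,411.40

COGS = $9,408.55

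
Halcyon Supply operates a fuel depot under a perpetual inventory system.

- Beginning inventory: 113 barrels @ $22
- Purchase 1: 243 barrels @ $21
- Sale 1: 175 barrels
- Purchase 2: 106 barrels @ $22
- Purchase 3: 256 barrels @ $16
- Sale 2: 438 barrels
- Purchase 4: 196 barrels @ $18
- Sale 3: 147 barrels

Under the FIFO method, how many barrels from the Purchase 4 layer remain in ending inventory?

Sale 1 (175) [FIFO — oldest first]: 113 @ $22 + 62 @ $21 = $3,788
Sale 2 (438) [FIFO — oldest first]: 181 @ $21 + 106 @ $22 + 151 @ $16 = $8,549
Sale 3 (147) [FIFO — oldest first]: 105 @ $16 + 42 @ $18 = $2,436
Total COGS = $3,788 + $8,549 + $2,436 = $14,773
Ending inventory: 154 @ $18 = $2,772

154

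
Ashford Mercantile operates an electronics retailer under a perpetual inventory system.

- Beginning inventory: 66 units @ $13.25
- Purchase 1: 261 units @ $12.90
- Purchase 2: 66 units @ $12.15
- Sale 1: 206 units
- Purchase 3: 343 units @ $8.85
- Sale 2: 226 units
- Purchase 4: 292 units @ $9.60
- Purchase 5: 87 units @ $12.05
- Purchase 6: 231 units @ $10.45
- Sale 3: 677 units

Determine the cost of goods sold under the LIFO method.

COGS = $11,466.45

Sale 1 (206) [LIFO — newest first]: 66 @ $12.15 + 140 @ $12.90 = $2,607.90
Sale 2 (226) [LIFO — newest first]: 226 @ $8.85 = $2,000.10
Sale 3 (677) [LIFO — newest first]: 231 @ $10.45 + 87 @ $12.05 + 292 @ $9.60 + 67 @ $8.85 = $6,858.45
Total COGS = $2,607.90 + $2,000.10 + $6,858.45 = $11,466.45
Ending inventory: 66 @ $13.25 + 121 @ $12.90 + 50 @ $8.85 = $2,877.90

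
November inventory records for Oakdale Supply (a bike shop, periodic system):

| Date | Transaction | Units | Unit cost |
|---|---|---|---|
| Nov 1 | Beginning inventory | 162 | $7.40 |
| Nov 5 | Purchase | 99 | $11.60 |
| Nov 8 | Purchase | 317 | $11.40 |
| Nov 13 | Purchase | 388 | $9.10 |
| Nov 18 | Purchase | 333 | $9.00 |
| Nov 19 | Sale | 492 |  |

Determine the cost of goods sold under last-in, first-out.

Nov 19, 492 sold [LIFO — newest first]: 333 @ $9.00 + 159 @ $9.10 = $4,443.90
Ending inventory: 162 @ $7.40 + 99 @ $11.60 + 317 @ $11.40 + 229 @ $9.10 = $8,044.90
Check: goods available $12,488.80 = COGS $4,443.90 + ending $8,044.90

COGS = $4,443.90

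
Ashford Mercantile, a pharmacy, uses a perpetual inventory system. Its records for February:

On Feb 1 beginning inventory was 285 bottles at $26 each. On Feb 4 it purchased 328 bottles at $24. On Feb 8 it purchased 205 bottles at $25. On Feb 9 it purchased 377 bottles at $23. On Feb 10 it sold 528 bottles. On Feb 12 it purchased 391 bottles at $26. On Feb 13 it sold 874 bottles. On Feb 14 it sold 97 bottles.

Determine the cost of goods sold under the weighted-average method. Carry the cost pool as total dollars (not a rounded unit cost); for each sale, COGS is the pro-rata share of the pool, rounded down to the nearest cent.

After Feb 1: 285 on hand, pool $7,410.00 (≈ $26.0000 each)
After Feb 4: 613 on hand, pool $15,282.00 (≈ $24.9299 each)
After Feb 8: 818 on hand, pool $20,407.00 (≈ $24.9474 each)
After Feb 9: 1195 on hand, pool $29,078.00 (≈ $24.3331 each)
Feb 10, sell 528: 528/1195 × $29,078.00 → $12,847.85
After Feb 12: 1058 on hand, pool $26,396.15 (≈ $24.9491 each)
Feb 13, sell 874: 874/1058 × $26,396.15 → $21,805.51
Feb 14, sell 97: 97/184 × $4,590.64 → $2,420.06
Total COGS = $12,847.85 + $21,805.51 + $2,420.06 = $37,073.42
Ending inventory (cost pool remaining) = $2,170.58
Check: goods available $39,244.00 = COGS $37,073.42 + ending $2,170.58

COGS = $37,073.42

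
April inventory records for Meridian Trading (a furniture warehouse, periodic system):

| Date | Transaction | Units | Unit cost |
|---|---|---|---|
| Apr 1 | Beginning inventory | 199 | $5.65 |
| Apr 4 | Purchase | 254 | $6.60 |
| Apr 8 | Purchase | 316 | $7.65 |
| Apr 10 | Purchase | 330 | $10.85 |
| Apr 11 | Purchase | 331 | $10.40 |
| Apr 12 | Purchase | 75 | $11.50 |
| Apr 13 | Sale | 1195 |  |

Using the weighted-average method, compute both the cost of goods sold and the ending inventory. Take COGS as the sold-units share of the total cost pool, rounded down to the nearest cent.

Apr 13, sell 1195: 1195/1505 × $13,103.55 → $10,404.47
Ending inventory (cost pool remaining) = $2,699.08

COGS = $10,404.47; ending inventory = $2,699.08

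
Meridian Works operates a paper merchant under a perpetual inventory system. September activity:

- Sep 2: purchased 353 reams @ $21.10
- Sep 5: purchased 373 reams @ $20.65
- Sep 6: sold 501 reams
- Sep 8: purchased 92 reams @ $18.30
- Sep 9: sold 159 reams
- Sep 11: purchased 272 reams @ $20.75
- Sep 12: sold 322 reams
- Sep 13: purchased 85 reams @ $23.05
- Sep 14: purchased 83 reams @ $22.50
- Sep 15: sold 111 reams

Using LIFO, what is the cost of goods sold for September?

Sep 6, 501 sold [LIFO — newest first]: 373 @ $20.65 + 128 @ $21.10 = $10,403.25
Sep 9, 159 sold [LIFO — newest first]: 92 @ $18.30 + 67 @ $21.10 = $3,097.30
Sep 12, 322 sold [LIFO — newest first]: 272 @ $20.75 + 50 @ $21.10 = $6,699.00
Sep 15, 111 sold [LIFO — newest first]: 83 @ $22.50 + 28 @ $23.05 = $2,512.90
Total COGS = $10,403.25 + $3,097.30 + $6,699.00 + $2,512.90 = $22,712.45
Ending inventory: 108 @ $21.10 + 57 @ $23.05 = $3,592.65

COGS = $22,712.45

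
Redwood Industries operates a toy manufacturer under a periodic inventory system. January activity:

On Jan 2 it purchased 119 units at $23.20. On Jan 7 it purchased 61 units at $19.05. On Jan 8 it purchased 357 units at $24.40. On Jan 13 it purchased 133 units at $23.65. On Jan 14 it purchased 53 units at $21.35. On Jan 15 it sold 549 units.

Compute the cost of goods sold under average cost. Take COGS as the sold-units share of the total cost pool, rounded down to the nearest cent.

Jan 15, sell 549: 549/723 × $16,910.65 → $12,840.86
Ending inventory (cost pool remaining) = $4,069.79

COGS = $12,840.86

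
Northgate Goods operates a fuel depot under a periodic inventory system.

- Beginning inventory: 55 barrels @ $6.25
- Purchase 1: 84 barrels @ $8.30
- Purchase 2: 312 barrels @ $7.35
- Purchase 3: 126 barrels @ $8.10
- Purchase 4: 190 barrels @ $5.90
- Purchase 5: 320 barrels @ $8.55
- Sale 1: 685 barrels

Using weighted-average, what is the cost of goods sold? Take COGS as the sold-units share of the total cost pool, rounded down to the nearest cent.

Sale 1, sell 685: 685/1087 × $8,211.75 → $5,174.83
Ending inventory (cost pool remaining) = $3,036.92
Check: goods available $8,211.75 = COGS $5,174.83 + ending $3,036.92

COGS = $5,174.83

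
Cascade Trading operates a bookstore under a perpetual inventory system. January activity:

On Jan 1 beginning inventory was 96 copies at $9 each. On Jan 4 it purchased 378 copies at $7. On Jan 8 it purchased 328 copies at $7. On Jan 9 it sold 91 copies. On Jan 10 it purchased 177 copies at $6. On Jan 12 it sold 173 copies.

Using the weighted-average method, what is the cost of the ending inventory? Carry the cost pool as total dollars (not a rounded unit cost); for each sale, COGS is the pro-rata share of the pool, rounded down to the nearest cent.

After Jan 1: 96 on hand, pool $864.00 (≈ $9.0000 each)
After Jan 4: 474 on hand, pool $3,510.00 (≈ $7.4051 each)
After Jan 8: 802 on hand, pool $5,806.00 (≈ $7.2394 each)
Jan 9, sell 91: 91/802 × $5,806.00 → $658.78
After Jan 10: 888 on hand, pool $6,209.22 (≈ $6.9924 each)
Jan 12, sell 173: 173/888 × $6,209.22 → $1,209.67
Total COGS = $658.78 + $1,209.67 = $1,868.45
Ending inventory (cost pool remaining) = $4,999.55

Ending inventory = $4,999.55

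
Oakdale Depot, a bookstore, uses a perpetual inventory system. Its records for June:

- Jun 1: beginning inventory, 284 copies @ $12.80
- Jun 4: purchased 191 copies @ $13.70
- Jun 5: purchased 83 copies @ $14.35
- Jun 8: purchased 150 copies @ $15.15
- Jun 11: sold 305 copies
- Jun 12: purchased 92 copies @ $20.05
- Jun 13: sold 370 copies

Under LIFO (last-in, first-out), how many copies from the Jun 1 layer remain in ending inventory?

125

Jun 11, 305 sold [LIFO — newest first]: 150 @ $15.15 + 83 @ $14.35 + 72 @ $13.70 = $4,449.95
Jun 13, 370 sold [LIFO — newest first]: 92 @ $20.05 + 119 @ $13.70 + 159 @ $12.80 = $5,510.10
Total COGS = $4,449.95 + $5,510.10 = $9,960.05
Ending inventory: 125 @ $12.80 = $1,600.00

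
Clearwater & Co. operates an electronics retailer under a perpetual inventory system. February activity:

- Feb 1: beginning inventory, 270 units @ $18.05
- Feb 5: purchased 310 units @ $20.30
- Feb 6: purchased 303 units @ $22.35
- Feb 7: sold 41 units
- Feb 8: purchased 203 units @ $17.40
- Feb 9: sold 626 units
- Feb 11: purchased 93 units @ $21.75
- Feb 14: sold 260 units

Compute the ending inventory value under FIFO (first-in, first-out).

Ending inventory = $4,789.35

Feb 7, 41 sold [FIFO — oldest first]: 41 @ $18.05 = $740.05
Feb 9, 626 sold [FIFO — oldest first]: 229 @ $18.05 + 310 @ $20.30 + 87 @ $22.35 = $12,370.90
Feb 14, 260 sold [FIFO — oldest first]: 216 @ $22.35 + 44 @ $17.40 = $5,593.20
Total COGS = $740.05 + $12,370.90 + $5,593.20 = $18,704.15
Ending inventory: 159 @ $17.40 + 93 @ $21.75 = $4,789.35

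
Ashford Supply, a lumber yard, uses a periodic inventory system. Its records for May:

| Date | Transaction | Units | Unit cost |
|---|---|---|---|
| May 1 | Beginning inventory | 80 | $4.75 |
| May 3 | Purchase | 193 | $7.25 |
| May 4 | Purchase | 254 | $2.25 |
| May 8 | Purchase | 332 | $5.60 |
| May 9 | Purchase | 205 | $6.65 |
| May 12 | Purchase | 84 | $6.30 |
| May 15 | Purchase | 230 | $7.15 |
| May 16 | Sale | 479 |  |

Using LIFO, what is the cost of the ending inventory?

Ending inventory = $4,475.95

May 16, 479 sold [LIFO — newest first]: 230 @ $7.15 + 84 @ $6.30 + 165 @ $6.65 = $3,270.95
Ending inventory: 80 @ $4.75 + 193 @ $7.25 + 254 @ $2.25 + 332 @ $5.60 + 40 @ $6.65 = $4,475.95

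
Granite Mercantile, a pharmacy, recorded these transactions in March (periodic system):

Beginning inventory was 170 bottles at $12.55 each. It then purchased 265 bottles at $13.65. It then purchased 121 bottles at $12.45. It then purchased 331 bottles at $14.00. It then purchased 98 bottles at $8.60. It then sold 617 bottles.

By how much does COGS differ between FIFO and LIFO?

FIFO COGS: 170 @ $12.55 + 265 @ $13.65 + 121 @ $12.45 + 61 @ $14.00 = $8,111.20
LIFO COGS: 98 @ $8.60 + 331 @ $14.00 + 121 @ $12.45 + 67 @ $13.65 = $7,897.80
Difference = |$8,111.20 − $7,897.80| = $213.40

$213.40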